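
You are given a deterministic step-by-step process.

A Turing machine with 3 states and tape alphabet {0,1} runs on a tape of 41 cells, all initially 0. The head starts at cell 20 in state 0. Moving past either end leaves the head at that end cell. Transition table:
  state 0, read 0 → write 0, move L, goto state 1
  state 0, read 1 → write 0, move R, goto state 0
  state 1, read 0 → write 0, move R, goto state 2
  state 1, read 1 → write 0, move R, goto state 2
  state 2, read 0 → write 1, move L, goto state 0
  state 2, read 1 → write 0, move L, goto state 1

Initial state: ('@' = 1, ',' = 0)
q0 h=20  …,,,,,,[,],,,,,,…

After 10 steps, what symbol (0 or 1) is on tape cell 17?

gen 0: q0 h=20  …,,,,,,[,],,,,,,…
gen 1: q1 h=19  …,,,,,,[,],,,,,,…
gen 2: q2 h=20  …,,,,,,[,],,,,,,…
gen 3: q0 h=19  …,,,,,,[,]@,,,,,…
gen 4: q1 h=18  …,,,,,,[,],@,,,,…
gen 5: q2 h=19  …,,,,,,[,]@,,,,,…
gen 6: q0 h=18  …,,,,,,[,]@@,,,,…
gen 7: q1 h=17  …,,,,,,[,],@@,,,…
gen 8: q2 h=18  …,,,,,,[,]@@,,,,…
gen 9: q0 h=17  …,,,,,,[,]@@@,,,…
gen 10: q1 h=16  …,,,,,,[,],@@@,,…

0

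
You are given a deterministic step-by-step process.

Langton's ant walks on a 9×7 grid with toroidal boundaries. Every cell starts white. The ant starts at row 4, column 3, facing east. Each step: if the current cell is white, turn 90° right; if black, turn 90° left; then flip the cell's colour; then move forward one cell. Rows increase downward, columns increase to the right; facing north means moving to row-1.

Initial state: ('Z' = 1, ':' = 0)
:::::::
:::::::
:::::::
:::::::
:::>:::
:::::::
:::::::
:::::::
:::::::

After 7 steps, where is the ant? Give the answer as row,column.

gen 0: :::::::
:::::::
:::::::
:::::::
:::>:::
:::::::
:::::::
:::::::
:::::::
gen 1: :::::::
:::::::
:::::::
:::::::
:::Z:::
:::v:::
:::::::
:::::::
:::::::
gen 2: :::::::
:::::::
:::::::
:::::::
:::Z:::
::<Z:::
:::::::
:::::::
:::::::
gen 3: :::::::
:::::::
:::::::
:::::::
::^Z:::
::ZZ:::
:::::::
:::::::
:::::::
gen 4: :::::::
:::::::
:::::::
:::::::
::Z>:::
::ZZ:::
:::::::
:::::::
:::::::
gen 5: :::::::
:::::::
:::::::
:::^:::
::Z::::
::ZZ:::
:::::::
:::::::
:::::::
gen 6: :::::::
:::::::
:::::::
:::Z>::
::Z::::
::ZZ:::
:::::::
:::::::
:::::::
gen 7: :::::::
:::::::
:::::::
:::ZZ::
::Z:v::
::ZZ:::
:::::::
:::::::
:::::::

4,4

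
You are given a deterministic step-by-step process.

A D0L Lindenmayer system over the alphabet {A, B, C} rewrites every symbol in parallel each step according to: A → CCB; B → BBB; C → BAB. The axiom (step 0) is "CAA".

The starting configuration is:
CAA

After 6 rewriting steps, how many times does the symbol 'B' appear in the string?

2163

step 0: CAA
step 1: BABCCBCCB
step 2: BBBCCBBBBBABBABBBBBABBABBBB
step 3: BBBBBBBBBBABBABBBBBBBBBBBBBBBBCCBBBBBBBCCBBBBBBBBBBBBBBBBCCBBBBBBBCCBBBBBBBBBBBBB
step 4: BBBBBBBBBBBBBBBBBBBBBBBBBBBBBBCCBBBBBBBCCBBBBBBBBBBBBBBBBB…BBBBBBBBBBBBBBABBABBBBBBBBBBBBBBBBBBBBBBBBBBBBBBBBBBBBBBBB  (len 243)
step 5: BBBBBBBBBBBBBBBBBBBBBBBBBBBBBBBBBBBBBBBBBBBBBBBBBBBBBBBBBB…BBBBBBBBBBBBBBBBBBBBBBBBBBBBBBBBBBBBBBBBBBBBBBBBBBBBBBBBBB  (len 729)
step 6: BBBBBBBBBBBBBBBBBBBBBBBBBBBBBBBBBBBBBBBBBBBBBBBBBBBBBBBBBB…BBBBBBBBBBBBBBBBBBBBBBBBBBBBBBBBBBBBBBBBBBBBBBBBBBBBBBBBBB  (len 2187)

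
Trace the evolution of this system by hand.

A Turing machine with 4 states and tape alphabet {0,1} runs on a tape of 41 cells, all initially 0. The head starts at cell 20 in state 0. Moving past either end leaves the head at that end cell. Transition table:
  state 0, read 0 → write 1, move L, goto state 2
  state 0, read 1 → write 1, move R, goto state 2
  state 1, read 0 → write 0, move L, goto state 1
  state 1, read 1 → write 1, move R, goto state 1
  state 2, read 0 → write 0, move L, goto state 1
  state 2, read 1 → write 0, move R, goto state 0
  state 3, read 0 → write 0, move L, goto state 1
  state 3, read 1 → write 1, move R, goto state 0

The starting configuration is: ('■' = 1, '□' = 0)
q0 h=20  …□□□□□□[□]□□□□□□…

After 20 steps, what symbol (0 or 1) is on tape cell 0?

0

[0] q0 h=20  …□□□□□□[□]□□□□□□…
[1] q2 h=19  …□□□□□□[□]■□□□□□…
[2] q1 h=18  …□□□□□□[□]□■□□□□…
[3] q1 h=17  …□□□□□□[□]□□■□□□…
[4] q1 h=16  …□□□□□□[□]□□□■□□…
[5] q1 h=15  …□□□□□□[□]□□□□■□…
[6] q1 h=14  …□□□□□□[□]□□□□□■…
[7] q1 h=13  …□□□□□□[□]□□□□□□…
[8] q1 h=12  …□□□□□□[□]□□□□□□…
[9] q1 h=11  …□□□□□□[□]□□□□□□…
[10] q1 h=10  …□□□□□□[□]□□□□□□…
[11] q1 h= 9  …□□□□□□[□]□□□□□□…
[12] q1 h= 8  …□□□□□□[□]□□□□□□…
[13] q1 h= 7  …□□□□□□[□]□□□□□□…
[14] q1 h= 6  |□□□□□□[□]□□□□□□…
[15] q1 h= 5  |□□□□□[□]□□□□□□…
[16] q1 h= 4  |□□□□[□]□□□□□□…
[17] q1 h= 3  |□□□[□]□□□□□□…
[18] q1 h= 2  |□□[□]□□□□□□…
[19] q1 h= 1  |□[□]□□□□□□…
[20] q1 h= 0  |[□]□□□□□□…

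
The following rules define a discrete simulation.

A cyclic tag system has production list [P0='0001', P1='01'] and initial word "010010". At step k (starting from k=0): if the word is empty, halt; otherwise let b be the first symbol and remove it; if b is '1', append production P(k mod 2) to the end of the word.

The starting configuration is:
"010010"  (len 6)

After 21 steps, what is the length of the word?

3

gen 0: "010010"  (len 6)
gen 1: "10010"  (len 5)
gen 2: "001001"  (len 6)
gen 3: "01001"  (len 5)
gen 4: "1001"  (len 4)
gen 5: "0010001"  (len 7)
gen 6: "010001"  (len 6)
gen 7: "10001"  (len 5)
gen 8: "000101"  (len 6)
gen 9: "00101"  (len 5)
gen 10: "0101"  (len 4)
gen 11: "101"  (len 3)
gen 12: "0101"  (len 4)
gen 13: "101"  (len 3)
gen 14: "0101"  (len 4)
gen 15: "101"  (len 3)
gen 16: "0101"  (len 4)
gen 17: "101"  (len 3)
gen 18: "0101"  (len 4)
gen 19: "101"  (len 3)
gen 20: "0101"  (len 4)
gen 21: "101"  (len 3)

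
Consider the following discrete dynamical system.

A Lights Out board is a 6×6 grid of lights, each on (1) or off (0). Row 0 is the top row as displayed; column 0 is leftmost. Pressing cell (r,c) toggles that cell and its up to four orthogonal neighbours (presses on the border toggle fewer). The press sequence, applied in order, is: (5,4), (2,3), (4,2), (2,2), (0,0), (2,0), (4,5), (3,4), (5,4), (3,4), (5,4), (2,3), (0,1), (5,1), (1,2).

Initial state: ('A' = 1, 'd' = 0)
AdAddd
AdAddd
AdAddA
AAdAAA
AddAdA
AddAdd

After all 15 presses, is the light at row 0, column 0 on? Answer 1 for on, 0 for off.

1

[0] AdAddd
AdAddd
AdAddA
AAdAAA
AddAdA
AddAdd
[1] AdAddd
AdAddd
AdAddA
AAdAAA
AddAAA
AdddAA
[2] AdAddd
AdAAdd
AddAAA
AAddAA
AddAAA
AdddAA
[3] AdAddd
AdAAdd
AddAAA
AAAdAA
AAAdAA
AdAdAA
[4] AdAddd
AddAdd
AAAdAA
AAddAA
AAAdAA
AdAdAA
[5] dAAddd
dddAdd
AAAdAA
AAddAA
AAAdAA
AdAdAA
[6] dAAddd
AddAdd
ddAdAA
dAddAA
AAAdAA
AdAdAA
[7] dAAddd
AddAdd
ddAdAA
dAddAd
AAAddd
AdAdAd
[8] dAAddd
AddAdd
ddAddA
dAdAdA
AAAdAd
AdAdAd
[9] dAAddd
AddAdd
ddAddA
dAdAdA
AAAddd
AdAAdA
[10] dAAddd
AddAdd
ddAdAA
dAddAd
AAAdAd
AdAAdA
[11] dAAddd
AddAdd
ddAdAA
dAddAd
AAAddd
AdAdAd
[12] dAAddd
Addddd
dddAdA
dAdAAd
AAAddd
AdAdAd
[13] Addddd
AAdddd
dddAdA
dAdAAd
AAAddd
AdAdAd
[14] Addddd
AAdddd
dddAdA
dAdAAd
AdAddd
dAddAd
[15] AdAddd
AdAAdd
ddAAdA
dAdAAd
AdAddd
dAddAd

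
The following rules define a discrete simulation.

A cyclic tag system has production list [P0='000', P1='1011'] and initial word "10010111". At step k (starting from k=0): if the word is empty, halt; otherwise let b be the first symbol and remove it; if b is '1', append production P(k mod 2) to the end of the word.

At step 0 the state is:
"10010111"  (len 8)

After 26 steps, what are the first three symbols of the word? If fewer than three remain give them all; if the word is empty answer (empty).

k=0  "10010111"  (len 8)
k=1  "0010111000"  (len 10)
k=2  "010111000"  (len 9)
k=3  "10111000"  (len 8)
k=4  "01110001011"  (len 11)
k=5  "1110001011"  (len 10)
k=6  "1100010111011"  (len 13)
k=7  "100010111011000"  (len 15)
k=8  "000101110110001011"  (len 18)
k=9  "00101110110001011"  (len 17)
k=10  "0101110110001011"  (len 16)
k=11  "101110110001011"  (len 15)
k=12  "011101100010111011"  (len 18)
k=13  "11101100010111011"  (len 17)
k=14  "11011000101110111011"  (len 20)
k=15  "1011000101110111011000"  (len 22)
k=16  "0110001011101110110001011"  (len 25)
k=17  "110001011101110110001011"  (len 24)
k=18  "100010111011101100010111011"  (len 27)
k=19  "00010111011101100010111011000"  (len 29)
k=20  "0010111011101100010111011000"  (len 28)
k=21  "010111011101100010111011000"  (len 27)
k=22  "10111011101100010111011000"  (len 26)
k=23  "0111011101100010111011000000"  (len 28)
k=24  "111011101100010111011000000"  (len 27)
k=25  "11011101100010111011000000000"  (len 29)
k=26  "10111011000101110110000000001011"  (len 32)

101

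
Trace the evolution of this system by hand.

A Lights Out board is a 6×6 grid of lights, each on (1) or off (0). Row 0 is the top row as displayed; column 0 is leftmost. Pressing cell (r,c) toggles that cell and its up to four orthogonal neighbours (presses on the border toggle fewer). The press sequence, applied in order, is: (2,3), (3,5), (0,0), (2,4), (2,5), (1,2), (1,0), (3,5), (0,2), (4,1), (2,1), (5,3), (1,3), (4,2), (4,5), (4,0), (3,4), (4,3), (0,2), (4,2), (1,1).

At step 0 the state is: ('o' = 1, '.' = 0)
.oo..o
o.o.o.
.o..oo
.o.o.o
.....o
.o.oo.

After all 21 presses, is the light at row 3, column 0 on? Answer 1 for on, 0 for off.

0) .oo..o
o.o.o.
.o..oo
.o.o.o
.....o
.o.oo.
1) .oo..o
o.ooo.
.ooo.o
.o...o
.....o
.o.oo.
2) .oo..o
o.ooo.
.ooo..
.o..o.
......
.o.oo.
3) o.o..o
..ooo.
.ooo..
.o..o.
......
.o.oo.
4) o.o..o
..oo..
.oo.oo
.o....
......
.o.oo.
5) o.o..o
..oo.o
.oo...
.o...o
......
.o.oo.
6) o....o
.o...o
.o....
.o...o
......
.o.oo.
7) .....o
o....o
oo....
.o...o
......
.o.oo.
8) .....o
o....o
oo...o
.o..o.
.....o
.o.oo.
9) .ooo.o
o.o..o
oo...o
.o..o.
.....o
.o.oo.
10) .ooo.o
o.o..o
oo...o
....o.
ooo..o
...oo.
11) .ooo.o
ooo..o
..o..o
.o..o.
ooo..o
...oo.
12) .ooo.o
ooo..o
..o..o
.o..o.
oooo.o
..o...
13) .oo..o
oo.ooo
..oo.o
.o..o.
oooo.o
..o...
14) .oo..o
oo.ooo
..oo.o
.oo.o.
o....o
......
15) .oo..o
oo.ooo
..oo.o
.oo.oo
o...o.
.....o
16) .oo..o
oo.ooo
..oo.o
ooo.oo
.o..o.
o....o
17) .oo..o
oo.ooo
..oooo
oooo..
.o....
o....o
18) .oo..o
oo.ooo
..oooo
ooo...
.oooo.
o..o.o
19) ...o.o
oooooo
..oooo
ooo...
.oooo.
o..o.o
20) ...o.o
oooooo
..oooo
oo....
....o.
o.oo.o
21) .o.o.o
...ooo
.ooooo
oo....
....o.
o.oo.o

1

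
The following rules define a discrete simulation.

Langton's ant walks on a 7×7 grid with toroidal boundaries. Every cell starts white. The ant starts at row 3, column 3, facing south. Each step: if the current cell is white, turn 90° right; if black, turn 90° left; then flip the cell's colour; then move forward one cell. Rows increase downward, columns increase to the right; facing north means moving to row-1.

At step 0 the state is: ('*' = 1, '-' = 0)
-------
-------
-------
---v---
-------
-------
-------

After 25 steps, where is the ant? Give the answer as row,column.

k=0  -------
-------
-------
---v---
-------
-------
-------
k=1  -------
-------
-------
--<*---
-------
-------
-------
k=2  -------
-------
--^----
--**---
-------
-------
-------
k=3  -------
-------
--*>---
--**---
-------
-------
-------
k=4  -------
-------
--**---
--*v---
-------
-------
-------
k=5  -------
-------
--**---
--*->--
-------
-------
-------
k=6  -------
-------
--**---
--*-*--
----v--
-------
-------
k=7  -------
-------
--**---
--*-*--
---<*--
-------
-------
k=8  -------
-------
--**---
--*^*--
---**--
-------
-------
k=9  -------
-------
--**---
--**>--
---**--
-------
-------
k=10  -------
-------
--**^--
--**---
---**--
-------
-------
k=11  -------
-------
--***>-
--**---
---**--
-------
-------
k=12  -------
-------
--****-
--**-v-
---**--
-------
-------
k=13  -------
-------
--****-
--**<*-
---**--
-------
-------
k=14  -------
-------
--**^*-
--****-
---**--
-------
-------
k=15  -------
-------
--*<-*-
--****-
---**--
-------
-------
k=16  -------
-------
--*--*-
--*v**-
---**--
-------
-------
k=17  -------
-------
--*--*-
--*->*-
---**--
-------
-------
k=18  -------
-------
--*-^*-
--*--*-
---**--
-------
-------
k=19  -------
-------
--*-*>-
--*--*-
---**--
-------
-------
k=20  -------
-----^-
--*-*--
--*--*-
---**--
-------
-------
k=21  -------
-----*>
--*-*--
--*--*-
---**--
-------
-------
k=22  -------
-----**
--*-*-v
--*--*-
---**--
-------
-------
k=23  -------
-----**
--*-*<*
--*--*-
---**--
-------
-------
k=24  -------
-----^*
--*-***
--*--*-
---**--
-------
-------
k=25  -------
----<-*
--*-***
--*--*-
---**--
-------
-------

1,4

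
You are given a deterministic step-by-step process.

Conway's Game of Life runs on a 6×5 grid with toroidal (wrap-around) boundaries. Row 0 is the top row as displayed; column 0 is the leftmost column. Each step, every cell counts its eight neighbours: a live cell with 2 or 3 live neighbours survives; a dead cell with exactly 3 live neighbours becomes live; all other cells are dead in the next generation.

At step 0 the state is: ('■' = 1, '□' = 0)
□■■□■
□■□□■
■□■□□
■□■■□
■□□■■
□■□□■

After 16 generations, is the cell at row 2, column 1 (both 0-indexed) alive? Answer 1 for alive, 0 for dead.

0

t=0: □■■□■
□■□□■
■□■□□
■□■■□
■□□■■
□■□□■
t=1: □■■□■
□□□□■
■□■□□
■□■□□
□□□□□
□■□□□
t=2: □■■■□
□□■□■
■□□■■
□□□□□
□■□□□
■■■□□
t=3: □□□□■
□□□□□
■□□■■
■□□□■
■■■□□
■□□■□
t=4: □□□□■
■□□■□
■□□■□
□□■□□
□□■■□
■□■■□
t=5: ■■■□□
■□□■□
□■■■□
□■■□■
□□□□■
□■■□□
t=6: ■□□■■
■□□■□
□□□□□
□■□□■
□□□□□
□□■■□
t=7: ■■□□□
■□□■□
■□□□■
□□□□□
□□■■□
□□■■□
t=8: ■■□■□
□□□□□
■□□□■
□□□■■
□□■■□
□□□■■
t=9: ■□■■□
□■□□□
■□□■■
■□■□□
□□■□□
■■□□□
t=10: ■□■□■
□■□□□
■□■■■
■□■□□
■□■□□
■□□■■
t=11: □□■□□
□□□□□
■□■■■
■□■□□
■□■□□
□□■□□
t=12: □□□□□
□■■□■
■□■■■
■□■□□
□□■■□
□□■■□
t=13: □■□□□
□■■□■
□□□□□
■□□□□
□□□□■
□□■■□
t=14: ■■□□□
■■■□□
■■□□□
□□□□□
□□□■■
□□■■□
t=15: ■□□■■
□□■□■
■□■□□
■□□□■
□□■■■
■■■■□
t=16: □□□□□
□□■□□
■□□□□
■□■□□
□□□□□
□□□□□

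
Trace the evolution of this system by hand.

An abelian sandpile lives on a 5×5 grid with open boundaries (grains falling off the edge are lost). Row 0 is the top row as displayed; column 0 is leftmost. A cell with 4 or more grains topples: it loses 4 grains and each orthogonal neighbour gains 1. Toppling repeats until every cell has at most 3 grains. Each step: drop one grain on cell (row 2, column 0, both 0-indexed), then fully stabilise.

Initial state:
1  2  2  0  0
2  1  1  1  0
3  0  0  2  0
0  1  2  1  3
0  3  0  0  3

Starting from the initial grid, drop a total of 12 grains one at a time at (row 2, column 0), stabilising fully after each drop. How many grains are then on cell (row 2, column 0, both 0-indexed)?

t=0: 1  2  2  0  0
2  1  1  1  0
3  0  0  2  0
0  1  2  1  3
0  3  0  0  3
t=1: 1  2  2  0  0
3  1  1  1  0
0  1  0  2  0
1  1  2  1  3
0  3  0  0  3
t=2: 1  2  2  0  0
3  1  1  1  0
1  1  0  2  0
1  1  2  1  3
0  3  0  0  3
t=3: 1  2  2  0  0
3  1  1  1  0
2  1  0  2  0
1  1  2  1  3
0  3  0  0  3
t=4: 1  2  2  0  0
3  1  1  1  0
3  1  0  2  0
1  1  2  1  3
0  3  0  0  3
t=5: 2  2  2  0  0
0  2  1  1  0
1  2  0  2  0
2  1  2  1  3
0  3  0  0  3
t=6: 2  2  2  0  0
0  2  1  1  0
2  2  0  2  0
2  1  2  1  3
0  3  0  0  3
t=7: 2  2  2  0  0
0  2  1  1  0
3  2  0  2  0
2  1  2  1  3
0  3  0  0  3
t=8: 2  2  2  0  0
1  2  1  1  0
0  3  0  2  0
3  1  2  1  3
0  3  0  0  3
t=9: 2  2  2  0  0
1  2  1  1  0
1  3  0  2  0
3  1  2  1  3
0  3  0  0  3
t=10: 2  2  2  0  0
1  2  1  1  0
2  3  0  2  0
3  1  2  1  3
0  3  0  0  3
t=11: 2  2  2  0  0
1  2  1  1  0
3  3  0  2  0
3  1  2  1  3
0  3  0  0  3
t=12: 2  2  2  0  0
2  3  1  1  0
2  0  1  2  0
0  3  2  1  3
1  3  0  0  3

2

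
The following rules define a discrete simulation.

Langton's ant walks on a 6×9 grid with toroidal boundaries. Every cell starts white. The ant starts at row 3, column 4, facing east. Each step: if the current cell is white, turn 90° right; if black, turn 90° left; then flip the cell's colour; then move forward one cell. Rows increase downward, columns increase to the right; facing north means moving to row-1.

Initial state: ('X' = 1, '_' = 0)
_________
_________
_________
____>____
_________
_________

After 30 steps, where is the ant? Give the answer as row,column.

t=0: _________
_________
_________
____>____
_________
_________
t=1: _________
_________
_________
____X____
____v____
_________
t=2: _________
_________
_________
____X____
___<X____
_________
t=3: _________
_________
_________
___^X____
___XX____
_________
t=4: _________
_________
_________
___X>____
___XX____
_________
t=5: _________
_________
____^____
___X_____
___XX____
_________
t=6: _________
_________
____X>___
___X_____
___XX____
_________
t=7: _________
_________
____XX___
___X_v___
___XX____
_________
t=8: _________
_________
____XX___
___X<X___
___XX____
_________
t=9: _________
_________
____^X___
___XXX___
___XX____
_________
t=10: _________
_________
___<_X___
___XXX___
___XX____
_________
t=11: _________
___^_____
___X_X___
___XXX___
___XX____
_________
t=12: _________
___X>____
___X_X___
___XXX___
___XX____
_________
t=13: _________
___XX____
___XvX___
___XXX___
___XX____
_________
t=14: _________
___XX____
___<XX___
___XXX___
___XX____
_________
t=15: _________
___XX____
____XX___
___vXX___
___XX____
_________
t=16: _________
___XX____
____XX___
____>X___
___XX____
_________
t=17: _________
___XX____
____^X___
_____X___
___XX____
_________
t=18: _________
___XX____
___<_X___
_____X___
___XX____
_________
t=19: _________
___^X____
___X_X___
_____X___
___XX____
_________
t=20: _________
__<_X____
___X_X___
_____X___
___XX____
_________
t=21: __^______
__X_X____
___X_X___
_____X___
___XX____
_________
t=22: __X>_____
__X_X____
___X_X___
_____X___
___XX____
_________
t=23: __XX_____
__XvX____
___X_X___
_____X___
___XX____
_________
t=24: __XX_____
__<XX____
___X_X___
_____X___
___XX____
_________
t=25: __XX_____
___XX____
__vX_X___
_____X___
___XX____
_________
t=26: __XX_____
___XX____
_<XX_X___
_____X___
___XX____
_________
t=27: __XX_____
_^_XX____
_XXX_X___
_____X___
___XX____
_________
t=28: __XX_____
_X>XX____
_XXX_X___
_____X___
___XX____
_________
t=29: __XX_____
_XXXX____
_XvX_X___
_____X___
___XX____
_________
t=30: __XX_____
_XXXX____
_X_>_X___
_____X___
___XX____
_________

2,3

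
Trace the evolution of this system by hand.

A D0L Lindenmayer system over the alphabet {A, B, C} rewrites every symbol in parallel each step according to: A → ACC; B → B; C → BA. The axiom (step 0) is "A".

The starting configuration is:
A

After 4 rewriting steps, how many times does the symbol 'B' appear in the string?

10

t=0: A
t=1: ACC
t=2: ACCBABA
t=3: ACCBABABACCBACC
t=4: ACCBABABACCBACCBACCBABABACCBABA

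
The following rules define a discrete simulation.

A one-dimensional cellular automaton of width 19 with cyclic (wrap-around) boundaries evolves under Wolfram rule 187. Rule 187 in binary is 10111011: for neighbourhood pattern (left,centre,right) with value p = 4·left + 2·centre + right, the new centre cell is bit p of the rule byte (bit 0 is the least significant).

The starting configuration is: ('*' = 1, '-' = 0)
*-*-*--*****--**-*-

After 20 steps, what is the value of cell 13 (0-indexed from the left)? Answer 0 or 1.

step 0: *-*-*--*****--**-*-
step 1: -*-*-******-***-*-*
step 2: *-*-******-***-*-*-
step 3: -*-******-***-*-*-*
step 4: *-******-***-*-*-*-
step 5: -******-***-*-*-*-*
step 6: ******-***-*-*-*-*-
step 7: *****-***-*-*-*-*-*
step 8: ****-***-*-*-*-*-**
step 9: ***-***-*-*-*-*-***
step 10: **-***-*-*-*-*-****
step 11: *-***-*-*-*-*-*****
step 12: -***-*-*-*-*-******
step 13: ***-*-*-*-*-******-
step 14: **-*-*-*-*-******-*
step 15: *-*-*-*-*-******-**
step 16: -*-*-*-*-******-***
step 17: *-*-*-*-******-***-
step 18: -*-*-*-******-***-*
step 19: *-*-*-******-***-*-
step 20: -*-*-******-***-*-*

1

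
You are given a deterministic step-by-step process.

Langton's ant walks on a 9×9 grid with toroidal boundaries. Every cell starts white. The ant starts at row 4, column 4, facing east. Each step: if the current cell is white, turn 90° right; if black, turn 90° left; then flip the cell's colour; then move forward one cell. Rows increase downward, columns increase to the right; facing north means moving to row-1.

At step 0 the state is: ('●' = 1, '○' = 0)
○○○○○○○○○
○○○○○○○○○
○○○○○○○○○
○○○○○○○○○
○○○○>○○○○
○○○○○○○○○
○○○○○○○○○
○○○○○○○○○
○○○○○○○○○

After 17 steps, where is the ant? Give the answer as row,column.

3,4

k=0  ○○○○○○○○○
○○○○○○○○○
○○○○○○○○○
○○○○○○○○○
○○○○>○○○○
○○○○○○○○○
○○○○○○○○○
○○○○○○○○○
○○○○○○○○○
k=1  ○○○○○○○○○
○○○○○○○○○
○○○○○○○○○
○○○○○○○○○
○○○○●○○○○
○○○○v○○○○
○○○○○○○○○
○○○○○○○○○
○○○○○○○○○
k=2  ○○○○○○○○○
○○○○○○○○○
○○○○○○○○○
○○○○○○○○○
○○○○●○○○○
○○○<●○○○○
○○○○○○○○○
○○○○○○○○○
○○○○○○○○○
k=3  ○○○○○○○○○
○○○○○○○○○
○○○○○○○○○
○○○○○○○○○
○○○^●○○○○
○○○●●○○○○
○○○○○○○○○
○○○○○○○○○
○○○○○○○○○
k=4  ○○○○○○○○○
○○○○○○○○○
○○○○○○○○○
○○○○○○○○○
○○○●>○○○○
○○○●●○○○○
○○○○○○○○○
○○○○○○○○○
○○○○○○○○○
k=5  ○○○○○○○○○
○○○○○○○○○
○○○○○○○○○
○○○○^○○○○
○○○●○○○○○
○○○●●○○○○
○○○○○○○○○
○○○○○○○○○
○○○○○○○○○
k=6  ○○○○○○○○○
○○○○○○○○○
○○○○○○○○○
○○○○●>○○○
○○○●○○○○○
○○○●●○○○○
○○○○○○○○○
○○○○○○○○○
○○○○○○○○○
k=7  ○○○○○○○○○
○○○○○○○○○
○○○○○○○○○
○○○○●●○○○
○○○●○v○○○
○○○●●○○○○
○○○○○○○○○
○○○○○○○○○
○○○○○○○○○
k=8  ○○○○○○○○○
○○○○○○○○○
○○○○○○○○○
○○○○●●○○○
○○○●<●○○○
○○○●●○○○○
○○○○○○○○○
○○○○○○○○○
○○○○○○○○○
k=9  ○○○○○○○○○
○○○○○○○○○
○○○○○○○○○
○○○○^●○○○
○○○●●●○○○
○○○●●○○○○
○○○○○○○○○
○○○○○○○○○
○○○○○○○○○
k=10  ○○○○○○○○○
○○○○○○○○○
○○○○○○○○○
○○○<○●○○○
○○○●●●○○○
○○○●●○○○○
○○○○○○○○○
○○○○○○○○○
○○○○○○○○○
k=11  ○○○○○○○○○
○○○○○○○○○
○○○^○○○○○
○○○●○●○○○
○○○●●●○○○
○○○●●○○○○
○○○○○○○○○
○○○○○○○○○
○○○○○○○○○
k=12  ○○○○○○○○○
○○○○○○○○○
○○○●>○○○○
○○○●○●○○○
○○○●●●○○○
○○○●●○○○○
○○○○○○○○○
○○○○○○○○○
○○○○○○○○○
k=13  ○○○○○○○○○
○○○○○○○○○
○○○●●○○○○
○○○●v●○○○
○○○●●●○○○
○○○●●○○○○
○○○○○○○○○
○○○○○○○○○
○○○○○○○○○
k=14  ○○○○○○○○○
○○○○○○○○○
○○○●●○○○○
○○○<●●○○○
○○○●●●○○○
○○○●●○○○○
○○○○○○○○○
○○○○○○○○○
○○○○○○○○○
k=15  ○○○○○○○○○
○○○○○○○○○
○○○●●○○○○
○○○○●●○○○
○○○v●●○○○
○○○●●○○○○
○○○○○○○○○
○○○○○○○○○
○○○○○○○○○
k=16  ○○○○○○○○○
○○○○○○○○○
○○○●●○○○○
○○○○●●○○○
○○○○>●○○○
○○○●●○○○○
○○○○○○○○○
○○○○○○○○○
○○○○○○○○○
k=17  ○○○○○○○○○
○○○○○○○○○
○○○●●○○○○
○○○○^●○○○
○○○○○●○○○
○○○●●○○○○
○○○○○○○○○
○○○○○○○○○
○○○○○○○○○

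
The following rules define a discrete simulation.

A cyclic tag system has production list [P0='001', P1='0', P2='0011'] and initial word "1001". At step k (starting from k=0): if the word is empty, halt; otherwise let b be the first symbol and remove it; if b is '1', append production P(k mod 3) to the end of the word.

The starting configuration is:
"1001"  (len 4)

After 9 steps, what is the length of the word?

4

gen 0: "1001"  (len 4)
gen 1: "001001"  (len 6)
gen 2: "01001"  (len 5)
gen 3: "1001"  (len 4)
gen 4: "001001"  (len 6)
gen 5: "01001"  (len 5)
gen 6: "1001"  (len 4)
gen 7: "001001"  (len 6)
gen 8: "01001"  (len 5)
gen 9: "1001"  (len 4)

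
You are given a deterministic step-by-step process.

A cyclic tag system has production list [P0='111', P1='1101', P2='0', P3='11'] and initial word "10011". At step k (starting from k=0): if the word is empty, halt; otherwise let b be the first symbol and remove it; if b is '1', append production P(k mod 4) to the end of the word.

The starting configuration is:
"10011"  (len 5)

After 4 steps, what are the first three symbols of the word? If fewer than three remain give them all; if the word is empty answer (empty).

111

k=0  "10011"  (len 5)
k=1  "0011111"  (len 7)
k=2  "011111"  (len 6)
k=3  "11111"  (len 5)
k=4  "111111"  (len 6)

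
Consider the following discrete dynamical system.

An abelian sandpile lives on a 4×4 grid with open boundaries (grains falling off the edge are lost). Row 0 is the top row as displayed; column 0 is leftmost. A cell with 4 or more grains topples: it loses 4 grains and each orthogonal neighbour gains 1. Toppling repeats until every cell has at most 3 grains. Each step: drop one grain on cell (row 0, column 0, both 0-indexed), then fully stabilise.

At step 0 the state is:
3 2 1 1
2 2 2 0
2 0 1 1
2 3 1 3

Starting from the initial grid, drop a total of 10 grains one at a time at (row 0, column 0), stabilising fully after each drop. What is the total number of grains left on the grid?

k=0  3 2 1 1
2 2 2 0
2 0 1 1
2 3 1 3
k=1  0 3 1 1
3 2 2 0
2 0 1 1
2 3 1 3
k=2  1 3 1 1
3 2 2 0
2 0 1 1
2 3 1 3
k=3  2 3 1 1
3 2 2 0
2 0 1 1
2 3 1 3
k=4  3 3 1 1
3 2 2 0
2 0 1 1
2 3 1 3
k=5  2 1 2 1
1 0 3 0
3 1 1 1
2 3 1 3
k=6  3 1 2 1
1 0 3 0
3 1 1 1
2 3 1 3
k=7  0 2 2 1
2 0 3 0
3 1 1 1
2 3 1 3
k=8  1 2 2 1
2 0 3 0
3 1 1 1
2 3 1 3
k=9  2 2 2 1
2 0 3 0
3 1 1 1
2 3 1 3
k=10  3 2 2 1
2 0 3 0
3 1 1 1
2 3 1 3

28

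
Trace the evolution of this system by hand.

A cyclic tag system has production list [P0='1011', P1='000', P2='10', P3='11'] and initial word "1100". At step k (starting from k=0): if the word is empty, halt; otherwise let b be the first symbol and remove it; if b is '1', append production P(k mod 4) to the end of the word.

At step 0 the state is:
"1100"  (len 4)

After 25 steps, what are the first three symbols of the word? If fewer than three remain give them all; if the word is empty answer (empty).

011

[0] "1100"  (len 4)
[1] "1001011"  (len 7)
[2] "001011000"  (len 9)
[3] "01011000"  (len 8)
[4] "1011000"  (len 7)
[5] "0110001011"  (len 10)
[6] "110001011"  (len 9)
[7] "1000101110"  (len 10)
[8] "00010111011"  (len 11)
[9] "0010111011"  (len 10)
[10] "010111011"  (len 9)
[11] "10111011"  (len 8)
[12] "011101111"  (len 9)
[13] "11101111"  (len 8)
[14] "1101111000"  (len 10)
[15] "10111100010"  (len 11)
[16] "011110001011"  (len 12)
[17] "11110001011"  (len 11)
[18] "1110001011000"  (len 13)
[19] "11000101100010"  (len 14)
[20] "100010110001011"  (len 15)
[21] "000101100010111011"  (len 18)
[22] "00101100010111011"  (len 17)
[23] "0101100010111011"  (len 16)
[24] "101100010111011"  (len 15)
[25] "011000101110111011"  (len 18)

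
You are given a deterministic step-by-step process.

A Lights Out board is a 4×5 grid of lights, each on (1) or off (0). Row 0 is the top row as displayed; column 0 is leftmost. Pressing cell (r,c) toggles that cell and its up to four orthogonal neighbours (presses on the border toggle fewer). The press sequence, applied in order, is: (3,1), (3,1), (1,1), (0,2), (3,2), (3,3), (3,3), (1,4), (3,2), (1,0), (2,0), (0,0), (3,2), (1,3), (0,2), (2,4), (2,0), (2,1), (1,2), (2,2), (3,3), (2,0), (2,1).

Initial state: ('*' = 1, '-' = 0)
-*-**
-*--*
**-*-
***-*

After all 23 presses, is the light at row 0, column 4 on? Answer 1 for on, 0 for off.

0

gen 0: -*-**
-*--*
**-*-
***-*
gen 1: -*-**
-*--*
*--*-
----*
gen 2: -*-**
-*--*
**-*-
***-*
gen 3: ---**
*-*-*
*--*-
***-*
gen 4: -**-*
*---*
*--*-
***-*
gen 5: -**-*
*---*
*-**-
*--**
gen 6: -**-*
*---*
*-*--
*-*--
gen 7: -**-*
*---*
*-**-
*--**
gen 8: -**--
*--*-
*-***
*--**
gen 9: -**--
*--*-
*--**
***-*
gen 10: ***--
-*-*-
---**
***-*
gen 11: ***--
**-*-
**-**
-**-*
gen 12: --*--
-*-*-
**-**
-**-*
gen 13: --*--
-*-*-
*****
---**
gen 14: --**-
-**-*
***-*
---**
gen 15: -*---
-*--*
***-*
---**
gen 16: -*---
-*---
****-
---*-
gen 17: -*---
**---
--**-
*--*-
gen 18: -*---
*----
**-*-
**-*-
gen 19: -**--
****-
****-
**-*-
gen 20: -**--
**-*-
*----
****-
gen 21: -**--
**-*-
*--*-
**--*
gen 22: -**--
-*-*-
-*-*-
-*--*
gen 23: -**--
---*-
*-**-
----*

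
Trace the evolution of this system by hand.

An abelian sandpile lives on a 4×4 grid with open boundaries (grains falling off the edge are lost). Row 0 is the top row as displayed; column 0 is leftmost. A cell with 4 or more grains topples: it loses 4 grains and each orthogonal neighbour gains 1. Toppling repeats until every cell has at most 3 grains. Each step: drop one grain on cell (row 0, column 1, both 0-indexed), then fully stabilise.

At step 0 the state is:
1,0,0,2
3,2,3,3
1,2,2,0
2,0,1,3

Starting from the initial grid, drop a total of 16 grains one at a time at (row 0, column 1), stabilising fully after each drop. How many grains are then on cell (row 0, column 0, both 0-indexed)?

0) 1,0,0,2
3,2,3,3
1,2,2,0
2,0,1,3
1) 1,1,0,2
3,2,3,3
1,2,2,0
2,0,1,3
2) 1,2,0,2
3,2,3,3
1,2,2,0
2,0,1,3
3) 1,3,0,2
3,2,3,3
1,2,2,0
2,0,1,3
4) 2,0,1,2
3,3,3,3
1,2,2,0
2,0,1,3
5) 2,1,1,2
3,3,3,3
1,2,2,0
2,0,1,3
6) 2,2,1,2
3,3,3,3
1,2,2,0
2,0,1,3
7) 2,3,1,2
3,3,3,3
1,2,2,0
2,0,1,3
8) 0,2,3,3
1,2,1,0
2,3,3,1
2,0,1,3
9) 0,3,3,3
1,2,1,0
2,3,3,1
2,0,1,3
10) 1,1,1,0
1,3,2,1
2,3,3,1
2,0,1,3
11) 1,2,1,0
1,3,2,1
2,3,3,1
2,0,1,3
12) 1,3,1,0
1,3,2,1
2,3,3,1
2,0,1,3
13) 2,1,3,0
2,2,0,2
3,1,1,2
2,1,2,3
14) 2,2,3,0
2,2,0,2
3,1,1,2
2,1,2,3
15) 2,3,3,0
2,2,0,2
3,1,1,2
2,1,2,3
16) 3,1,0,1
2,3,1,2
3,1,1,2
2,1,2,3

3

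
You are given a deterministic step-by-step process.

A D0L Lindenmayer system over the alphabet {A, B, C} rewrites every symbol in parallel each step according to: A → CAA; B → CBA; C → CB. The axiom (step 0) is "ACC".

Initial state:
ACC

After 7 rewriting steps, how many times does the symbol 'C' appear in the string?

843

0) ACC
1) CAACBCB
2) CBCAACAACBCBACBCBA
3) CBCBACBCAACAACBCAACAACBCBACBCBACAACBCBACBCBACAA
4) CBCBACBCBACAACBCBACBCAACAACBCAACAACBCBACBCAACAACBCAACAACBC…CAACBCBACBCBACAACBCAACAACBCBACBCBACAACBCBACBCBACAACBCAACAA  (len 123)
5) CBCBACBCBACAACBCBACBCBACAACBCAACAACBCBACBCBACAACBCBACBCAAC…CAACBCBACBCBACAACBCBACBCBACAACBCAACAACBCBACBCAACAACBCAACAA  (len 322)
6) CBCBACBCBACAACBCBACBCBACAACBCAACAACBCBACBCBACAACBCBACBCBAC…CAACBCBACBCBACAACBCBACBCAACAACBCAACAACBCBACBCAACAACBCAACAA  (len 843)
7) CBCBACBCBACAACBCBACBCBACAACBCAACAACBCBACBCBACAACBCBACBCBAC…CAACBCBACBCBACAACBCBACBCAACAACBCAACAACBCBACBCAACAACBCAACAA  (len 2207)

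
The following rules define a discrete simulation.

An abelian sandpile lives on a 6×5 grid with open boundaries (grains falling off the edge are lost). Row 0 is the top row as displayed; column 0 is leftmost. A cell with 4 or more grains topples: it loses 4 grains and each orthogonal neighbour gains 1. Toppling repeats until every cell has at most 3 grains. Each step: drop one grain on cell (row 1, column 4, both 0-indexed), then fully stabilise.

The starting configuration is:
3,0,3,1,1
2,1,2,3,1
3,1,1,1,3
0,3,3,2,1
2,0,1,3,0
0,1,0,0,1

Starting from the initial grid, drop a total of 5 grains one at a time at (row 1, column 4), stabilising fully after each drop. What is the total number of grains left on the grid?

45

k=0  3,0,3,1,1
2,1,2,3,1
3,1,1,1,3
0,3,3,2,1
2,0,1,3,0
0,1,0,0,1
k=1  3,0,3,1,1
2,1,2,3,2
3,1,1,1,3
0,3,3,2,1
2,0,1,3,0
0,1,0,0,1
k=2  3,0,3,1,1
2,1,2,3,3
3,1,1,1,3
0,3,3,2,1
2,0,1,3,0
0,1,0,0,1
k=3  3,0,3,2,2
2,1,3,0,2
3,1,1,3,0
0,3,3,2,2
2,0,1,3,0
0,1,0,0,1
k=4  3,0,3,2,2
2,1,3,0,3
3,1,1,3,0
0,3,3,2,2
2,0,1,3,0
0,1,0,0,1
k=5  3,0,3,2,3
2,1,3,1,0
3,1,1,3,1
0,3,3,2,2
2,0,1,3,0
0,1,0,0,1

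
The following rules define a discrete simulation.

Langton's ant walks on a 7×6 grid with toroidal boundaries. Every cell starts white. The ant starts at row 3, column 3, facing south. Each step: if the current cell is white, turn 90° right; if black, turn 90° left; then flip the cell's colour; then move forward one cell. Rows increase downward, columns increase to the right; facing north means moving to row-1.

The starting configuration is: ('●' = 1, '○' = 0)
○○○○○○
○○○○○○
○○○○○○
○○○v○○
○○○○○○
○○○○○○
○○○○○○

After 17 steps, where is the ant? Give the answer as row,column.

3,4

step 0: ○○○○○○
○○○○○○
○○○○○○
○○○v○○
○○○○○○
○○○○○○
○○○○○○
step 1: ○○○○○○
○○○○○○
○○○○○○
○○<●○○
○○○○○○
○○○○○○
○○○○○○
step 2: ○○○○○○
○○○○○○
○○^○○○
○○●●○○
○○○○○○
○○○○○○
○○○○○○
step 3: ○○○○○○
○○○○○○
○○●>○○
○○●●○○
○○○○○○
○○○○○○
○○○○○○
step 4: ○○○○○○
○○○○○○
○○●●○○
○○●v○○
○○○○○○
○○○○○○
○○○○○○
step 5: ○○○○○○
○○○○○○
○○●●○○
○○●○>○
○○○○○○
○○○○○○
○○○○○○
step 6: ○○○○○○
○○○○○○
○○●●○○
○○●○●○
○○○○v○
○○○○○○
○○○○○○
step 7: ○○○○○○
○○○○○○
○○●●○○
○○●○●○
○○○<●○
○○○○○○
○○○○○○
step 8: ○○○○○○
○○○○○○
○○●●○○
○○●^●○
○○○●●○
○○○○○○
○○○○○○
step 9: ○○○○○○
○○○○○○
○○●●○○
○○●●>○
○○○●●○
○○○○○○
○○○○○○
step 10: ○○○○○○
○○○○○○
○○●●^○
○○●●○○
○○○●●○
○○○○○○
○○○○○○
step 11: ○○○○○○
○○○○○○
○○●●●>
○○●●○○
○○○●●○
○○○○○○
○○○○○○
step 12: ○○○○○○
○○○○○○
○○●●●●
○○●●○v
○○○●●○
○○○○○○
○○○○○○
step 13: ○○○○○○
○○○○○○
○○●●●●
○○●●<●
○○○●●○
○○○○○○
○○○○○○
step 14: ○○○○○○
○○○○○○
○○●●^●
○○●●●●
○○○●●○
○○○○○○
○○○○○○
step 15: ○○○○○○
○○○○○○
○○●<○●
○○●●●●
○○○●●○
○○○○○○
○○○○○○
step 16: ○○○○○○
○○○○○○
○○●○○●
○○●v●●
○○○●●○
○○○○○○
○○○○○○
step 17: ○○○○○○
○○○○○○
○○●○○●
○○●○>●
○○○●●○
○○○○○○
○○○○○○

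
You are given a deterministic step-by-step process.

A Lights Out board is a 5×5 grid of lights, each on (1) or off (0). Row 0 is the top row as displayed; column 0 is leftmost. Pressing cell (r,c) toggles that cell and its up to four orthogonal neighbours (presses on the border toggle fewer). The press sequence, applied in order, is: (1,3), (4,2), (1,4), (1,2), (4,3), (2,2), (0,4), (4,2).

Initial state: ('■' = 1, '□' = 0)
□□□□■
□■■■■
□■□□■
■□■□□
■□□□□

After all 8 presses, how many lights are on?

8

0) □□□□■
□■■■■
□■□□■
■□■□□
■□□□□
1) □□□■■
□■□□□
□■□■■
■□■□□
■□□□□
2) □□□■■
□■□□□
□■□■■
■□□□□
■■■■□
3) □□□■□
□■□■■
□■□■□
■□□□□
■■■■□
4) □□■■□
□□■□■
□■■■□
■□□□□
■■■■□
5) □□■■□
□□■□■
□■■■□
■□□■□
■■□□■
6) □□■■□
□□□□■
□□□□□
■□■■□
■■□□■
7) □□■□■
□□□□□
□□□□□
■□■■□
■■□□■
8) □□■□■
□□□□□
□□□□□
■□□■□
■□■■■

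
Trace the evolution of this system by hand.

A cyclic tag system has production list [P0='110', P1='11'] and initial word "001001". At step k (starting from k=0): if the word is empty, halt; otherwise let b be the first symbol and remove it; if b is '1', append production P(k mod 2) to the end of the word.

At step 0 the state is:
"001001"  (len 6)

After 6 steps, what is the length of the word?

k=0  "001001"  (len 6)
k=1  "01001"  (len 5)
k=2  "1001"  (len 4)
k=3  "001110"  (len 6)
k=4  "01110"  (len 5)
k=5  "1110"  (len 4)
k=6  "11011"  (len 5)

5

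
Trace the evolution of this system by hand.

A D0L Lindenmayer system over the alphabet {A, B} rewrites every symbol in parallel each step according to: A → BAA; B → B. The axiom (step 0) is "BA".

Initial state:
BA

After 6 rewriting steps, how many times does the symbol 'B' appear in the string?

64

[0] BA
[1] BBAA
[2] BBBAABAA
[3] BBBBAABAABBAABAA
[4] BBBBBAABAABBAABAABBBAABAABBAABAA
[5] BBBBBBAABAABBAABAABBBAABAABBAABAABBBBAABAABBAABAABBBAABAABBAABAA
[6] BBBBBBBAABAABBAABAABBBAABAABBAABAABBBBAABAABBAABAABBBAABAA…AABAABBAABAABBBAABAABBAABAABBBBAABAABBAABAABBBAABAABBAABAA  (len 128)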